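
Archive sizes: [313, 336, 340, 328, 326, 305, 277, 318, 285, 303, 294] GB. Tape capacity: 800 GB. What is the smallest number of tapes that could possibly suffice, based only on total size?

5 tapes

Total size = 313 + 336 + 340 + 328 + 326 + 305 + 277 + 318 + 285 + 303 + 294 = 3425 GB.
⌈3425 / 800⌉ = 5.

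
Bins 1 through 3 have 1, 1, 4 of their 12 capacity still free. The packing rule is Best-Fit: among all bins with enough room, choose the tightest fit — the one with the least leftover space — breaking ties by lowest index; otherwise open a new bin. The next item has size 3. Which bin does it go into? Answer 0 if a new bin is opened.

3

Bins with room: bin 3 (4).
Tightest fit is bin 3 with 4 free.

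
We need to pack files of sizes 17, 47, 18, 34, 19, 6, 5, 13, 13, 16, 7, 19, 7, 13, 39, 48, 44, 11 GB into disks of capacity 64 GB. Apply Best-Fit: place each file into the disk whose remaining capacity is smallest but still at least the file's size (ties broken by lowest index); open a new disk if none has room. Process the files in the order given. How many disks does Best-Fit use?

17 GB → disk 1 (remaining 47 GB)
47 GB → disk 1 (remaining 0 GB)
18 GB → disk 2 (remaining 46 GB)
34 GB → disk 2 (remaining 12 GB)
19 GB → disk 3 (remaining 45 GB)
6 GB → disk 2 (remaining 6 GB)
5 GB → disk 2 (remaining 1 GB)
13 GB → disk 3 (remaining 32 GB)
13 GB → disk 3 (remaining 19 GB)
16 GB → disk 3 (remaining 3 GB)
7 GB → disk 4 (remaining 57 GB)
19 GB → disk 4 (remaining 38 GB)
7 GB → disk 4 (remaining 31 GB)
13 GB → disk 4 (remaining 18 GB)
39 GB → disk 5 (remaining 25 GB)
48 GB → disk 6 (remaining 16 GB)
44 GB → disk 7 (remaining 20 GB)
11 GB → disk 6 (remaining 5 GB)

7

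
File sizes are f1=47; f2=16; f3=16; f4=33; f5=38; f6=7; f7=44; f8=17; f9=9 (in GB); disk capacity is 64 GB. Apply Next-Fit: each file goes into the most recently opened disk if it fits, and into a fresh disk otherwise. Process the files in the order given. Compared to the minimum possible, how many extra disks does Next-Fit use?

1

Next-Fit: [47,16] [16,33] [38,7] [44,17] [9] → 5 disks.
Total size 227 GB; any packing needs at least ⌈227/64⌉ = 4 disks.
An optimal packing achieves that bound: [47,17] [44,16] [38,16,9] [33,7] → 4 disks.
Excess: 5 − 4 = 1.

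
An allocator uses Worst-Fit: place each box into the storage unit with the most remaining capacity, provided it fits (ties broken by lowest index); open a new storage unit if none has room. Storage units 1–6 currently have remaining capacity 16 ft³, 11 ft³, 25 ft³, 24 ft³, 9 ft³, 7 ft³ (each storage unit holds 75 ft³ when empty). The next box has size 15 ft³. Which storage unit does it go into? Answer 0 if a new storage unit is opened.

Storage units with room: storage unit 1 (16 ft³), storage unit 3 (25 ft³), storage unit 4 (24 ft³).
Most room is storage unit 3 with 25 ft³ free.

3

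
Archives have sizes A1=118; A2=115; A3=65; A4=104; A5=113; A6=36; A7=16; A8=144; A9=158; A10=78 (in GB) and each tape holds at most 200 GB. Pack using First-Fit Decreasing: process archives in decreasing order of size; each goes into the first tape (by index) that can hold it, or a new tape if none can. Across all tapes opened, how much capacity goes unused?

253

Sorted descending: 158, 144, 118, 115, 113, 104, 78, 65, 36, 16.
tape 1: place 158 GB, 42 GB left
tape 2: place 144 GB, 56 GB left
tape 3: place 118 GB, 82 GB left
tape 4: place 115 GB, 85 GB left
tape 5: place 113 GB, 87 GB left
tape 6: place 104 GB, 96 GB left
tape 3: place 78 GB, 4 GB left
tape 4: place 65 GB, 20 GB left
tape 1: place 36 GB, 6 GB left
tape 2: place 16 GB, 40 GB left
6 tapes × 200 GB = 1200 GB; used 947 GB; unused 253 GB.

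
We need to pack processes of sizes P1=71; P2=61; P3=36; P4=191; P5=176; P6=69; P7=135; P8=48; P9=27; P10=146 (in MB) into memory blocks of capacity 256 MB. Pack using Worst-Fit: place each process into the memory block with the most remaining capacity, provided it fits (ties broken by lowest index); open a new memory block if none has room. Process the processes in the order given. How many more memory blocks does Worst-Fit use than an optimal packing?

Worst-Fit: [71,61,36,69] [191] [176,27] [135,48] [146] → 5 memory blocks.
Total size 960 MB; any packing needs at least ⌈960/256⌉ = 4 memory blocks.
An optimal packing achieves that bound: [191,61] [176,71] [146,69,36] [135,48,27] → 4 memory blocks.
Excess: 5 − 4 = 1.

1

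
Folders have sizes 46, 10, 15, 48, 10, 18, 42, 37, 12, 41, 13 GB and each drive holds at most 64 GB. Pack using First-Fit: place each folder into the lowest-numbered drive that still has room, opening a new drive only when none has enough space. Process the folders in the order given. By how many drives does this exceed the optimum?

1

First-Fit: [46,10] [15,48] [10,18,12,13] [42] [37] [41] → 6 drives.
Total size 292 GB; any packing needs at least ⌈292/64⌉ = 5 drives.
An optimal packing achieves that bound: [48,15] [46,18] [42,13] [41,12,10] [37,10] → 5 drives.
Excess: 6 − 5 = 1.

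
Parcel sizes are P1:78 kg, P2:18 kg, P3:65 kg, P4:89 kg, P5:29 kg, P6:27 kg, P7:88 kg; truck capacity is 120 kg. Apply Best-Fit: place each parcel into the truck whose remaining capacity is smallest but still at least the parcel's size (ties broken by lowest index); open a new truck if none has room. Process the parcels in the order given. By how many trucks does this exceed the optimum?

Best-Fit: [78,18] [65,27] [89,29] [88] → 4 trucks.
Total size 394 kg; any packing needs at least ⌈394/120⌉ = 4 trucks.
So 4 is already optimal.

0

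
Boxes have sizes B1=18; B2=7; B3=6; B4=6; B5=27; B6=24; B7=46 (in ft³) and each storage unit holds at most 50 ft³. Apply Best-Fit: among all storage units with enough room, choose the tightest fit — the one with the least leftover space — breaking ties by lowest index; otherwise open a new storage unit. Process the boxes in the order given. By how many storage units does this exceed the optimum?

1

Best-Fit: [18,7,6,6] [27] [24] [46] → 4 storage units.
Total size 134 ft³; any packing needs at least ⌈134/50⌉ = 3 storage units.
An optimal packing achieves that bound: [46] [27,18] [24,7,6,6] → 3 storage units.
Excess: 4 − 3 = 1.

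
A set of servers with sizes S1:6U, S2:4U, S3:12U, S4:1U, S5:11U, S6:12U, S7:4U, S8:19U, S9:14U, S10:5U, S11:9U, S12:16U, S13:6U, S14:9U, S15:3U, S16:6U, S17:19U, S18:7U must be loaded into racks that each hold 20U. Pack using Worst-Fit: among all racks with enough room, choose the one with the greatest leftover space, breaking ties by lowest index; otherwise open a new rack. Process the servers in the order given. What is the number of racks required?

S1 (6U) → rack 1 (remaining 14U)
S2 (4U) → rack 1 (remaining 10U)
S3 (12U) → rack 2 (remaining 8U)
S4 (1U) → rack 1 (remaining 9U)
S5 (11U) → rack 3 (remaining 9U)
S6 (12U) → rack 4 (remaining 8U)
S7 (4U) → rack 1 (remaining 5U)
S8 (19U) → rack 5 (remaining 1U)
S9 (14U) → rack 6 (remaining 6U)
S10 (5U) → rack 3 (remaining 4U)
S11 (9U) → rack 7 (remaining 11U)
S12 (16U) → rack 8 (remaining 4U)
S13 (6U) → rack 7 (remaining 5U)
S14 (9U) → rack 9 (remaining 11U)
S15 (3U) → rack 9 (remaining 8U)
S16 (6U) → rack 2 (remaining 2U)
S17 (19U) → rack 10 (remaining 1U)
S18 (7U) → rack 4 (remaining 1U)

10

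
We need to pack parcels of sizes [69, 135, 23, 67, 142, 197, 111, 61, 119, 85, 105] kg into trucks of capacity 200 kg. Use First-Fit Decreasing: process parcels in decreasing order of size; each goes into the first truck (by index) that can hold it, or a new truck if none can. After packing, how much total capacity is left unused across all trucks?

86

Sorted descending: 197, 142, 135, 119, 111, 105, 85, 69, 67, 61, 23.
truck 1: place 197 kg, 3 kg left
truck 2: place 142 kg, 58 kg left
truck 3: place 135 kg, 65 kg left
truck 4: place 119 kg, 81 kg left
truck 5: place 111 kg, 89 kg left
truck 6: place 105 kg, 95 kg left
truck 5: place 85 kg, 4 kg left
truck 4: place 69 kg, 12 kg left
truck 6: place 67 kg, 28 kg left
truck 3: place 61 kg, 4 kg left
truck 2: place 23 kg, 35 kg left
6 trucks × 200 kg = 1200 kg; used 1114 kg; unused 86 kg.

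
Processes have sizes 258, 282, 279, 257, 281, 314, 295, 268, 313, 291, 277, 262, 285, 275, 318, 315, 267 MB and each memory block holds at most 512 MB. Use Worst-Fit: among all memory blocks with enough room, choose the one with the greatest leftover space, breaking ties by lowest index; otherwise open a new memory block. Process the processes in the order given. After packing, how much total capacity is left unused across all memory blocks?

Put 258 MB in memory block 1; 254 MB remain.
Put 282 MB in memory block 2; 230 MB remain.
Put 279 MB in memory block 3; 233 MB remain.
Put 257 MB in memory block 4; 255 MB remain.
Put 281 MB in memory block 5; 231 MB remain.
Put 314 MB in memory block 6; 198 MB remain.
Put 295 MB in memory block 7; 217 MB remain.
Put 268 MB in memory block 8; 244 MB remain.
Put 313 MB in memory block 9; 199 MB remain.
Put 291 MB in memory block 10; 221 MB remain.
Put 277 MB in memory block 11; 235 MB remain.
Put 262 MB in memory block 12; 250 MB remain.
Put 285 MB in memory block 13; 227 MB remain.
Put 275 MB in memory block 14; 237 MB remain.
Put 318 MB in memory block 15; 194 MB remain.
Put 315 MB in memory block 16; 197 MB remain.
Put 267 MB in memory block 17; 245 MB remain.
17 memory blocks × 512 MB = 8704 MB; used 4837 MB; unused 3867 MB.

3867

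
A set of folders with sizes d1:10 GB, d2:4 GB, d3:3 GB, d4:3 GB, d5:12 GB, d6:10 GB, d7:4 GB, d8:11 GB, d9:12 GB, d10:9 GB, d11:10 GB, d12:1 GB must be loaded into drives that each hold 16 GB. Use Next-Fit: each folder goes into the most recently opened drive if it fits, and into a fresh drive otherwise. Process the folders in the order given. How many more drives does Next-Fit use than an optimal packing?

1

Next-Fit: [10,4] [3,3] [12] [10,4] [11] [12] [9] [10,1] → 8 drives.
7 folders exceed 8 GB (half the capacity), and no two of those can share a drive, so at least 7 drives are needed.
An optimal packing achieves that bound: [12,4] [12,4] [11,3,1] [10,3] [10] [10] [9] → 7 drives.
Excess: 8 − 7 = 1.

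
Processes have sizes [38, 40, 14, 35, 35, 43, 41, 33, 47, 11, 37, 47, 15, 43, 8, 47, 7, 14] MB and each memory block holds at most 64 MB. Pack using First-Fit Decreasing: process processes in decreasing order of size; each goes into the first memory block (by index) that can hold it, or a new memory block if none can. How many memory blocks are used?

Sorted descending: 47, 47, 47, 43, 43, 41, 40, 38, 37, 35, 35, 33, 15, 14, 14, 11, 8, 7.
47 MB → memory block 1 (remaining 17 MB)
47 MB → memory block 2 (remaining 17 MB)
47 MB → memory block 3 (remaining 17 MB)
43 MB → memory block 4 (remaining 21 MB)
43 MB → memory block 5 (remaining 21 MB)
41 MB → memory block 6 (remaining 23 MB)
40 MB → memory block 7 (remaining 24 MB)
38 MB → memory block 8 (remaining 26 MB)
37 MB → memory block 9 (remaining 27 MB)
35 MB → memory block 10 (remaining 29 MB)
35 MB → memory block 11 (remaining 29 MB)
33 MB → memory block 12 (remaining 31 MB)
15 MB → memory block 1 (remaining 2 MB)
14 MB → memory block 2 (remaining 3 MB)
14 MB → memory block 3 (remaining 3 MB)
11 MB → memory block 4 (remaining 10 MB)
8 MB → memory block 4 (remaining 2 MB)
7 MB → memory block 5 (remaining 14 MB)

12 memory blocks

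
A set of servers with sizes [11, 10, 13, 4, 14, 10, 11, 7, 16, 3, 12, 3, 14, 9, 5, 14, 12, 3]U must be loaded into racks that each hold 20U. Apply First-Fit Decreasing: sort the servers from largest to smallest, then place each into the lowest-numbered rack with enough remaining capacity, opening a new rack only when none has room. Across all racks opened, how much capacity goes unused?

29

Sorted descending: 16, 14, 14, 14, 13, 12, 12, 11, 11, 10, 10, 9, 7, 5, 4, 3, 3, 3.
rack 1: place 16U, 4U left
rack 2: place 14U, 6U left
rack 3: place 14U, 6U left
rack 4: place 14U, 6U left
rack 5: place 13U, 7U left
rack 6: place 12U, 8U left
rack 7: place 12U, 8U left
rack 8: place 11U, 9U left
rack 9: place 11U, 9U left
rack 10: place 10U, 10U left
rack 10: place 10U, 0U left
rack 8: place 9U, 0U left
rack 5: place 7U, 0U left
rack 2: place 5U, 1U left
rack 1: place 4U, 0U left
rack 3: place 3U, 3U left
rack 3: place 3U, 0U left
rack 4: place 3U, 3U left
10 racks × 20U = 200U; used 171U; unused 29U.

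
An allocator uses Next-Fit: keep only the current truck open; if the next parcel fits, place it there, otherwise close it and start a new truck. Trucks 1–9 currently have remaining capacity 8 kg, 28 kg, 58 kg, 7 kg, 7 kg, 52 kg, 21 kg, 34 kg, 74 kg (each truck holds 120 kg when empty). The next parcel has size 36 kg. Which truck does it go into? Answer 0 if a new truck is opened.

9

Next-Fit only looks at truck 9, which has 74 kg free.
36 kg fits there.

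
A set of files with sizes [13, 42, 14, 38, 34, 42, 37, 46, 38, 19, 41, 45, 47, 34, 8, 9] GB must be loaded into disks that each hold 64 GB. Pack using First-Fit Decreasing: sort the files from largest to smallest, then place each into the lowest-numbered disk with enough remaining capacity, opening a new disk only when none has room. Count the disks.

11

Sorted descending: 47, 46, 45, 42, 42, 41, 38, 38, 37, 34, 34, 19, 14, 13, 9, 8.
disk 1: place 47 GB, 17 GB left
disk 2: place 46 GB, 18 GB left
disk 3: place 45 GB, 19 GB left
disk 4: place 42 GB, 22 GB left
disk 5: place 42 GB, 22 GB left
disk 6: place 41 GB, 23 GB left
disk 7: place 38 GB, 26 GB left
disk 8: place 38 GB, 26 GB left
disk 9: place 37 GB, 27 GB left
disk 10: place 34 GB, 30 GB left
disk 11: place 34 GB, 30 GB left
disk 3: place 19 GB, 0 GB left
disk 1: place 14 GB, 3 GB left
disk 2: place 13 GB, 5 GB left
disk 4: place 9 GB, 13 GB left
disk 4: place 8 GB, 5 GB left
Final disks: [47,14] [46,13] [45,19] [42,9,8] [42] [41] [38] [38] [37] [34] [34].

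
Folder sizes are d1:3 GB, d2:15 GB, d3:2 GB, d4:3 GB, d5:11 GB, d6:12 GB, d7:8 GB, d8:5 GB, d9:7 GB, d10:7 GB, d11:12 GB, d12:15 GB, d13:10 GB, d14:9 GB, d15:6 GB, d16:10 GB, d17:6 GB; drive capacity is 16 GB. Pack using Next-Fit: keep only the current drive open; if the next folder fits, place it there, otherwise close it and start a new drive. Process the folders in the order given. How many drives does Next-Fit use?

drive 1: place d1 (3 GB), 13 GB left
drive 2: place d2 (15 GB), 1 GB left
drive 3: place d3 (2 GB), 14 GB left
drive 3: place d4 (3 GB), 11 GB left
drive 3: place d5 (11 GB), 0 GB left
drive 4: place d6 (12 GB), 4 GB left
drive 5: place d7 (8 GB), 8 GB left
drive 5: place d8 (5 GB), 3 GB left
drive 6: place d9 (7 GB), 9 GB left
drive 6: place d10 (7 GB), 2 GB left
drive 7: place d11 (12 GB), 4 GB left
drive 8: place d12 (15 GB), 1 GB left
drive 9: place d13 (10 GB), 6 GB left
drive 10: place d14 (9 GB), 7 GB left
drive 10: place d15 (6 GB), 1 GB left
drive 11: place d16 (10 GB), 6 GB left
drive 11: place d17 (6 GB), 0 GB left
Final drives: [3] [15] [2,3,11] [12] [8,5] [7,7] [12] [15] [10] [9,6] [10,6].

11 drives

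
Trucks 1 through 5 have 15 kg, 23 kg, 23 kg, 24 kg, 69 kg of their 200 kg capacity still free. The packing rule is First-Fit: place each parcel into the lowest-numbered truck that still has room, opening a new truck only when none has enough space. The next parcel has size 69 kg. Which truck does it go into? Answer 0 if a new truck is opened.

Trucks with room: truck 5 (69 kg).
The first with room is truck 5.

5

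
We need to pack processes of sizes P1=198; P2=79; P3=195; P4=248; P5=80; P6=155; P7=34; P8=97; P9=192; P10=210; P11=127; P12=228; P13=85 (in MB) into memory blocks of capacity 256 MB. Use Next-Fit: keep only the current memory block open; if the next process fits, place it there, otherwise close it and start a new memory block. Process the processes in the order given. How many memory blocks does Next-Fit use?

P1 (198 MB) → memory block 1 (remaining 58 MB)
P2 (79 MB) → memory block 2 (remaining 177 MB)
P3 (195 MB) → memory block 3 (remaining 61 MB)
P4 (248 MB) → memory block 4 (remaining 8 MB)
P5 (80 MB) → memory block 5 (remaining 176 MB)
P6 (155 MB) → memory block 5 (remaining 21 MB)
P7 (34 MB) → memory block 6 (remaining 222 MB)
P8 (97 MB) → memory block 6 (remaining 125 MB)
P9 (192 MB) → memory block 7 (remaining 64 MB)
P10 (210 MB) → memory block 8 (remaining 46 MB)
P11 (127 MB) → memory block 9 (remaining 129 MB)
P12 (228 MB) → memory block 10 (remaining 28 MB)
P13 (85 MB) → memory block 11 (remaining 171 MB)
Final memory blocks: [198] [79] [195] [248] [80,155] [34,97] [192] [210] [127] [228] [85].

11 memory blocks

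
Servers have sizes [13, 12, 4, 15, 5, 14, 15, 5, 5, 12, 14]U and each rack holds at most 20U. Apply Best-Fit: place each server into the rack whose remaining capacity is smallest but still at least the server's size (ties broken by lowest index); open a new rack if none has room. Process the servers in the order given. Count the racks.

7 racks

13U → rack 1 (remaining 7U)
12U → rack 2 (remaining 8U)
4U → rack 1 (remaining 3U)
15U → rack 3 (remaining 5U)
5U → rack 3 (remaining 0U)
14U → rack 4 (remaining 6U)
15U → rack 5 (remaining 5U)
5U → rack 5 (remaining 0U)
5U → rack 4 (remaining 1U)
12U → rack 6 (remaining 8U)
14U → rack 7 (remaining 6U)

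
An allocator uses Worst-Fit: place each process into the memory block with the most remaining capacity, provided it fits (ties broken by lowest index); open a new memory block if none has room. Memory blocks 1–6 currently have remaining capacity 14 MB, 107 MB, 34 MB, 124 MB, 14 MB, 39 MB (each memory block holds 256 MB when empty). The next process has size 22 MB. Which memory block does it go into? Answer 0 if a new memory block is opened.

Memory blocks with room: memory block 2 (107 MB), memory block 3 (34 MB), memory block 4 (124 MB), memory block 6 (39 MB).
Most room is memory block 4 with 124 MB free.

4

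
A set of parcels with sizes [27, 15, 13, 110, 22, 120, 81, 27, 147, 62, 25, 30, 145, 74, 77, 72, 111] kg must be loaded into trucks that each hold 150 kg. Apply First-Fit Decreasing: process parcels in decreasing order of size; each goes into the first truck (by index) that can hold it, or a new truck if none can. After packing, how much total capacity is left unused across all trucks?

Sorted descending: 147, 145, 120, 111, 110, 81, 77, 74, 72, 62, 30, 27, 27, 25, 22, 15, 13.
Put 147 kg in truck 1; 3 kg remain.
Put 145 kg in truck 2; 5 kg remain.
Put 120 kg in truck 3; 30 kg remain.
Put 111 kg in truck 4; 39 kg remain.
Put 110 kg in truck 5; 40 kg remain.
Put 81 kg in truck 6; 69 kg remain.
Put 77 kg in truck 7; 73 kg remain.
Put 74 kg in truck 8; 76 kg remain.
Put 72 kg in truck 7; 1 kg remain.
Put 62 kg in truck 6; 7 kg remain.
Put 30 kg in truck 3; 0 kg remain.
Put 27 kg in truck 4; 12 kg remain.
Put 27 kg in truck 5; 13 kg remain.
Put 25 kg in truck 8; 51 kg remain.
Put 22 kg in truck 8; 29 kg remain.
Put 15 kg in truck 8; 14 kg remain.
Put 13 kg in truck 5; 0 kg remain.
8 trucks × 150 kg = 1200 kg; used 1158 kg; unused 42 kg.

42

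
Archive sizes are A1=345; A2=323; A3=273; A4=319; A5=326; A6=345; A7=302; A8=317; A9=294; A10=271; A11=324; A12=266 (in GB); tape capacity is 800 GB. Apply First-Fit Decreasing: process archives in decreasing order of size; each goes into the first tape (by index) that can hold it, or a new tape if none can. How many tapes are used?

6

Sorted descending: 345, 345, 326, 324, 323, 319, 317, 302, 294, 273, 271, 266.
Put 345 GB in tape 1; 455 GB remain.
Put 345 GB in tape 1; 110 GB remain.
Put 326 GB in tape 2; 474 GB remain.
Put 324 GB in tape 2; 150 GB remain.
Put 323 GB in tape 3; 477 GB remain.
Put 319 GB in tape 3; 158 GB remain.
Put 317 GB in tape 4; 483 GB remain.
Put 302 GB in tape 4; 181 GB remain.
Put 294 GB in tape 5; 506 GB remain.
Put 273 GB in tape 5; 233 GB remain.
Put 271 GB in tape 6; 529 GB remain.
Put 266 GB in tape 6; 263 GB remain.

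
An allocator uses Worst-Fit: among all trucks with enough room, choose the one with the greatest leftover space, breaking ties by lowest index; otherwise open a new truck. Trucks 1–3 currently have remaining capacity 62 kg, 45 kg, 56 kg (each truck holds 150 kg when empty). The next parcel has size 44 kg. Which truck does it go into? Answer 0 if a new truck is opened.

Trucks with room: truck 1 (62 kg), truck 2 (45 kg), truck 3 (56 kg).
Most room is truck 1 with 62 kg free.

1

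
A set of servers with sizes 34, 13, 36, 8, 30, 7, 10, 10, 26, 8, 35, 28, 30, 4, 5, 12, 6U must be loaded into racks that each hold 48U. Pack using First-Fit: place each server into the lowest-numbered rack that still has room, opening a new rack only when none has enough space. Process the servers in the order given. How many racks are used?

34U → rack 1 (remaining 14U)
13U → rack 1 (remaining 1U)
36U → rack 2 (remaining 12U)
8U → rack 2 (remaining 4U)
30U → rack 3 (remaining 18U)
7U → rack 3 (remaining 11U)
10U → rack 3 (remaining 1U)
10U → rack 4 (remaining 38U)
26U → rack 4 (remaining 12U)
8U → rack 4 (remaining 4U)
35U → rack 5 (remaining 13U)
28U → rack 6 (remaining 20U)
30U → rack 7 (remaining 18U)
4U → rack 2 (remaining 0U)
5U → rack 5 (remaining 8U)
12U → rack 6 (remaining 8U)
6U → rack 5 (remaining 2U)
Final racks: [34,13] [36,8,4] [30,7,10] [10,26,8] [35,5,6] [28,12] [30].

7 racks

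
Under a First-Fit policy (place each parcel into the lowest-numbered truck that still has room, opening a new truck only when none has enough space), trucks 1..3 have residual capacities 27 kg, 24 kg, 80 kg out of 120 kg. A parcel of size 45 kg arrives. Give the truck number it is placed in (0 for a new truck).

Trucks with room: truck 3 (80 kg).
The first with room is truck 3.

3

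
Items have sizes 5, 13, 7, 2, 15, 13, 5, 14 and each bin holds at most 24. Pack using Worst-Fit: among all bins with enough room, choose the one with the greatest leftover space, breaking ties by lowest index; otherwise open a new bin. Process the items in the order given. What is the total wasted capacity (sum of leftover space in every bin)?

Put 5 in bin 1; 19 remain.
Put 13 in bin 1; 6 remain.
Put 7 in bin 2; 17 remain.
Put 2 in bin 2; 15 remain.
Put 15 in bin 2; 0 remain.
Put 13 in bin 3; 11 remain.
Put 5 in bin 3; 6 remain.
Put 14 in bin 4; 10 remain.
4 bins × 24 = 96; used 74; unused 22.

22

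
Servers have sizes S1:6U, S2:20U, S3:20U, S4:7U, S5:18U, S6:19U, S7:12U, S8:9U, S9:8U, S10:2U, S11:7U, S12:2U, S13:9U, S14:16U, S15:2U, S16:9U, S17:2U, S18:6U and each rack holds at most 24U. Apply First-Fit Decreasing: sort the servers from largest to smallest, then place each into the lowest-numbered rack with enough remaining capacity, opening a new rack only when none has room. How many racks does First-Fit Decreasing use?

Sorted descending: 20, 20, 19, 18, 16, 12, 9, 9, 9, 8, 7, 7, 6, 6, 2, 2, 2, 2.
rack 1: place 20U, 4U left
rack 2: place 20U, 4U left
rack 3: place 19U, 5U left
rack 4: place 18U, 6U left
rack 5: place 16U, 8U left
rack 6: place 12U, 12U left
rack 6: place 9U, 3U left
rack 7: place 9U, 15U left
rack 7: place 9U, 6U left
rack 5: place 8U, 0U left
rack 8: place 7U, 17U left
rack 8: place 7U, 10U left
rack 4: place 6U, 0U left
rack 7: place 6U, 0U left
rack 1: place 2U, 2U left
rack 1: place 2U, 0U left
rack 2: place 2U, 2U left
rack 2: place 2U, 0U left
Final racks: [20,2,2] [20,2,2] [19] [18,6] [16,8] [12,9] [9,9,6] [7,7].

8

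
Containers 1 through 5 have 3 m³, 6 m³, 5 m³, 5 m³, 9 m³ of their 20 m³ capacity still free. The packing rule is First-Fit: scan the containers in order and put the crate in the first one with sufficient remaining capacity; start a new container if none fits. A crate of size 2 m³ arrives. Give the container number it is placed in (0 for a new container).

1

Containers with room: container 1 (3 m³), container 2 (6 m³), container 3 (5 m³), container 4 (5 m³), container 5 (9 m³).
The first with room is container 1.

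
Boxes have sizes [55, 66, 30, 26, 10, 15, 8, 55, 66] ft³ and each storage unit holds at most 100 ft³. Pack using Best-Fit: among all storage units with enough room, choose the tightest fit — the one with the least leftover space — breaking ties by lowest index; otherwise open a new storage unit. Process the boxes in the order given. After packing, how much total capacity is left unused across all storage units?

69

55 ft³ → storage unit 1 (remaining 45 ft³)
66 ft³ → storage unit 2 (remaining 34 ft³)
30 ft³ → storage unit 2 (remaining 4 ft³)
26 ft³ → storage unit 1 (remaining 19 ft³)
10 ft³ → storage unit 1 (remaining 9 ft³)
15 ft³ → storage unit 3 (remaining 85 ft³)
8 ft³ → storage unit 1 (remaining 1 ft³)
55 ft³ → storage unit 3 (remaining 30 ft³)
66 ft³ → storage unit 4 (remaining 34 ft³)
4 storage units × 100 ft³ = 400 ft³; used 331 ft³; unused 69 ft³.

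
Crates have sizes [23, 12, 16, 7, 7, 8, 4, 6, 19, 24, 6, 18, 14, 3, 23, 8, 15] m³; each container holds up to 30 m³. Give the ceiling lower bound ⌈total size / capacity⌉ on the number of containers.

8

Total size = 23 + 12 + 16 + 7 + 7 + 8 + 4 + 6 + 19 + 24 + 6 + 18 + 14 + 3 + 23 + 8 + 15 = 213 m³.
⌈213 / 30⌉ = 8.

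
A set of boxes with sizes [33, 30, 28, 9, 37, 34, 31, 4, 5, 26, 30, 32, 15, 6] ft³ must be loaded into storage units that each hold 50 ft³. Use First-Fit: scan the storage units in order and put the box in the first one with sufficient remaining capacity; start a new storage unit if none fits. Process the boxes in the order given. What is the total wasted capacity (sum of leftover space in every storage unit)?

130

storage unit 1: place 33 ft³, 17 ft³ left
storage unit 2: place 30 ft³, 20 ft³ left
storage unit 3: place 28 ft³, 22 ft³ left
storage unit 1: place 9 ft³, 8 ft³ left
storage unit 4: place 37 ft³, 13 ft³ left
storage unit 5: place 34 ft³, 16 ft³ left
storage unit 6: place 31 ft³, 19 ft³ left
storage unit 1: place 4 ft³, 4 ft³ left
storage unit 2: place 5 ft³, 15 ft³ left
storage unit 7: place 26 ft³, 24 ft³ left
storage unit 8: place 30 ft³, 20 ft³ left
storage unit 9: place 32 ft³, 18 ft³ left
storage unit 2: place 15 ft³, 0 ft³ left
storage unit 3: place 6 ft³, 16 ft³ left
9 storage units × 50 ft³ = 450 ft³; used 320 ft³; unused 130 ft³.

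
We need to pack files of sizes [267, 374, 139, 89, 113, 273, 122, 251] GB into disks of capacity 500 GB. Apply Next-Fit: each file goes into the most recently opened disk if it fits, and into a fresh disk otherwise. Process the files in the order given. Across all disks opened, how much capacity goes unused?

872

disk 1: place 267 GB, 233 GB left
disk 2: place 374 GB, 126 GB left
disk 3: place 139 GB, 361 GB left
disk 3: place 89 GB, 272 GB left
disk 3: place 113 GB, 159 GB left
disk 4: place 273 GB, 227 GB left
disk 4: place 122 GB, 105 GB left
disk 5: place 251 GB, 249 GB left
5 disks × 500 GB = 2500 GB; used 1628 GB; unused 872 GB.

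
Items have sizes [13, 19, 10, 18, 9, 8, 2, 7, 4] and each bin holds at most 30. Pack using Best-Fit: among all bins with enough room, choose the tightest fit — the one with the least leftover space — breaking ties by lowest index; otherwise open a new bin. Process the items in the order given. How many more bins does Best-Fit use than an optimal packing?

1

Best-Fit: [13,8,7] [19,10] [18,9,2] [4] → 4 bins.
Total size 90; any packing needs at least ⌈90/30⌉ = 3 bins.
An optimal packing achieves that bound: [19,7,4] [18,10,2] [13,9,8] → 3 bins.
Excess: 4 − 3 = 1.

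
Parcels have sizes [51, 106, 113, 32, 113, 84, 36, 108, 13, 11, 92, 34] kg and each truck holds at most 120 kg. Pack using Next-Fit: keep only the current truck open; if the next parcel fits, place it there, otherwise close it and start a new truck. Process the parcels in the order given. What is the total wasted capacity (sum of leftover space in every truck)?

287

51 kg → truck 1 (remaining 69 kg)
106 kg → truck 2 (remaining 14 kg)
113 kg → truck 3 (remaining 7 kg)
32 kg → truck 4 (remaining 88 kg)
113 kg → truck 5 (remaining 7 kg)
84 kg → truck 6 (remaining 36 kg)
36 kg → truck 6 (remaining 0 kg)
108 kg → truck 7 (remaining 12 kg)
13 kg → truck 8 (remaining 107 kg)
11 kg → truck 8 (remaining 96 kg)
92 kg → truck 8 (remaining 4 kg)
34 kg → truck 9 (remaining 86 kg)
9 trucks × 120 kg = 1080 kg; used 793 kg; unused 287 kg.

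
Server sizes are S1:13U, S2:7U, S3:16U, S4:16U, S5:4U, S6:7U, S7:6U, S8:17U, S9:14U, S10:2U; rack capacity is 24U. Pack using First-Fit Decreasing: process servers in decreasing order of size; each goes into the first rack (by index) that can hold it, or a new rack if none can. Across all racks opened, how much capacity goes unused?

Sorted descending: 17, 16, 16, 14, 13, 7, 7, 6, 4, 2.
Put 17U in rack 1; 7U remain.
Put 16U in rack 2; 8U remain.
Put 16U in rack 3; 8U remain.
Put 14U in rack 4; 10U remain.
Put 13U in rack 5; 11U remain.
Put 7U in rack 1; 0U remain.
Put 7U in rack 2; 1U remain.
Put 6U in rack 3; 2U remain.
Put 4U in rack 4; 6U remain.
Put 2U in rack 3; 0U remain.
5 racks × 24U = 120U; used 102U; unused 18U.

18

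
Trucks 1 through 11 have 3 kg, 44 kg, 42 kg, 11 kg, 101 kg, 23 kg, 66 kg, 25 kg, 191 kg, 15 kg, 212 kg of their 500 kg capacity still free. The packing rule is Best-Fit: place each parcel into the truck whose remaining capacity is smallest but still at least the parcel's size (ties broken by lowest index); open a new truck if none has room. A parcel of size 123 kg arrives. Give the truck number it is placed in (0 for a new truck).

Trucks with room: truck 9 (191 kg), truck 11 (212 kg).
Tightest fit is truck 9 with 191 kg free.

9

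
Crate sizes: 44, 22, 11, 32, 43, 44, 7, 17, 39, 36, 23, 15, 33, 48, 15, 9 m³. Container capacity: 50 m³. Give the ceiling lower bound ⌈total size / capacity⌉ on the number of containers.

9

Total size = 44 + 22 + 11 + 32 + 43 + 44 + 7 + 17 + 39 + 36 + 23 + 15 + 33 + 48 + 15 + 9 = 438 m³.
⌈438 / 50⌉ = 9.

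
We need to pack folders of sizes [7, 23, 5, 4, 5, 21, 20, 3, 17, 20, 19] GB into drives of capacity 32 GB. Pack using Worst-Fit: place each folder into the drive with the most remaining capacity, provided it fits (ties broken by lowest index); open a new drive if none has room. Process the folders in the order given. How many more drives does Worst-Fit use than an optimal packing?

1

Worst-Fit: [7,23] [5,4,5,3] [21] [20] [17] [20] [19] → 7 drives.
6 folders exceed 16 GB (half the capacity), and no two of those can share a drive, so at least 6 drives are needed.
An optimal packing achieves that bound: [23,7] [21,5,5] [20,4,3] [20] [19] [17] → 6 drives.
Excess: 7 − 6 = 1.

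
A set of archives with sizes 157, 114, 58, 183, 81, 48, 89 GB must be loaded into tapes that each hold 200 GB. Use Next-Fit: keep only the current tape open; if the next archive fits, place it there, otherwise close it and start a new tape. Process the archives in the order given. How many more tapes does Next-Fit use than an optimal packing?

1

Next-Fit: [157] [114,58] [183] [81,48] [89] → 5 tapes.
Total size 730 GB; any packing needs at least ⌈730/200⌉ = 4 tapes.
An optimal packing achieves that bound: [183] [157] [114,81] [89,58,48] → 4 tapes.
Excess: 5 − 4 = 1.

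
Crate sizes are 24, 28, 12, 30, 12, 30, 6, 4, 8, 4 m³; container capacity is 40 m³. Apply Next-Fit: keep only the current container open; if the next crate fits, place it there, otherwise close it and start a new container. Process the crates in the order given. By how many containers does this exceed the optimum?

2

Next-Fit: [24] [28,12] [30] [12] [30,6,4] [8,4] → 6 containers.
Total size 158 m³; any packing needs at least ⌈158/40⌉ = 4 containers.
An optimal packing achieves that bound: [30,8] [30,6,4] [28,12] [24,12,4] → 4 containers.
Excess: 6 − 4 = 2.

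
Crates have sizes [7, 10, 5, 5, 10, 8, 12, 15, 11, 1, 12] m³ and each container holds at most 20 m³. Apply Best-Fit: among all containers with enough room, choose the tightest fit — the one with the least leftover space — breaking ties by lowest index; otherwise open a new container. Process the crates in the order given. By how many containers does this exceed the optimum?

1

Best-Fit: [7,10,1] [5,5,10] [8,12] [15] [11] [12] → 6 containers.
Total size 96 m³; any packing needs at least ⌈96/20⌉ = 5 containers.
An optimal packing achieves that bound: [15,5] [12,8] [12,7,1] [11,5] [10,10] → 5 containers.
Excess: 6 − 5 = 1.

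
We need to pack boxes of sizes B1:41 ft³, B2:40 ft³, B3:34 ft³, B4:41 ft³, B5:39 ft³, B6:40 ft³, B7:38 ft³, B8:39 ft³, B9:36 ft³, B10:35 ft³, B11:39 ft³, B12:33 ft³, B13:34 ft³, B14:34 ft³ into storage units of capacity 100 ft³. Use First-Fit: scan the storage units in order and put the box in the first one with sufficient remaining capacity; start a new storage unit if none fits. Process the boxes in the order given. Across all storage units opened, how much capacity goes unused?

177

storage unit 1: place B1 (41 ft³), 59 ft³ left
storage unit 1: place B2 (40 ft³), 19 ft³ left
storage unit 2: place B3 (34 ft³), 66 ft³ left
storage unit 2: place B4 (41 ft³), 25 ft³ left
storage unit 3: place B5 (39 ft³), 61 ft³ left
storage unit 3: place B6 (40 ft³), 21 ft³ left
storage unit 4: place B7 (38 ft³), 62 ft³ left
storage unit 4: place B8 (39 ft³), 23 ft³ left
storage unit 5: place B9 (36 ft³), 64 ft³ left
storage unit 5: place B10 (35 ft³), 29 ft³ left
storage unit 6: place B11 (39 ft³), 61 ft³ left
storage unit 6: place B12 (33 ft³), 28 ft³ left
storage unit 7: place B13 (34 ft³), 66 ft³ left
storage unit 7: place B14 (34 ft³), 32 ft³ left
7 storage units × 100 ft³ = 700 ft³; used 523 ft³; unused 177 ft³.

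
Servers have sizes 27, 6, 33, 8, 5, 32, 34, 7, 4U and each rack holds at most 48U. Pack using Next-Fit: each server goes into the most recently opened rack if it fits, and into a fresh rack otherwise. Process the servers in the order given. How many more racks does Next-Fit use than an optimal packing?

Next-Fit: [27,6] [33,8,5] [32] [34,7,4] → 4 racks.
Total size 156U; any packing needs at least ⌈156/48⌉ = 4 racks.
So 4 is already optimal.

0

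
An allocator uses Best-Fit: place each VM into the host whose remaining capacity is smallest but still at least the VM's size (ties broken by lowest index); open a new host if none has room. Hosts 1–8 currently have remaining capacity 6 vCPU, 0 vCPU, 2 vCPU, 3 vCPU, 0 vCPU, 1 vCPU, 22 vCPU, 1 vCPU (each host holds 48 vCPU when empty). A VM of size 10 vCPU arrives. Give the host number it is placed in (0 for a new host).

7

Hosts with room: host 7 (22 vCPU).
Tightest fit is host 7 with 22 vCPU free.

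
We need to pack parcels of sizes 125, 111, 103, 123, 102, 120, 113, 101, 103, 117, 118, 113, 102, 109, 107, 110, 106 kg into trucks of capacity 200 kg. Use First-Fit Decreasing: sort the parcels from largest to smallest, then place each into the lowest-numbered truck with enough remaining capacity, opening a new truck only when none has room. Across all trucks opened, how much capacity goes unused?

Sorted descending: 125, 123, 120, 118, 117, 113, 113, 111, 110, 109, 107, 106, 103, 103, 102, 102, 101.
truck 1: place 125 kg, 75 kg left
truck 2: place 123 kg, 77 kg left
truck 3: place 120 kg, 80 kg left
truck 4: place 118 kg, 82 kg left
truck 5: place 117 kg, 83 kg left
truck 6: place 113 kg, 87 kg left
truck 7: place 113 kg, 87 kg left
truck 8: place 111 kg, 89 kg left
truck 9: place 110 kg, 90 kg left
truck 10: place 109 kg, 91 kg left
truck 11: place 107 kg, 93 kg left
truck 12: place 106 kg, 94 kg left
truck 13: place 103 kg, 97 kg left
truck 14: place 103 kg, 97 kg left
truck 15: place 102 kg, 98 kg left
truck 16: place 102 kg, 98 kg left
truck 17: place 101 kg, 99 kg left
17 trucks × 200 kg = 3400 kg; used 1883 kg; unused 1517 kg.

1517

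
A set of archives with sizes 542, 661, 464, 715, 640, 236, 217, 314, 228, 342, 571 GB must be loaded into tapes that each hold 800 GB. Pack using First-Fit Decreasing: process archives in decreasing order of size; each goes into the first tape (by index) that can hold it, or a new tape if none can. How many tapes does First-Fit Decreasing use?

Sorted descending: 715, 661, 640, 571, 542, 464, 342, 314, 236, 228, 217.
Put 715 GB in tape 1; 85 GB remain.
Put 661 GB in tape 2; 139 GB remain.
Put 640 GB in tape 3; 160 GB remain.
Put 571 GB in tape 4; 229 GB remain.
Put 542 GB in tape 5; 258 GB remain.
Put 464 GB in tape 6; 336 GB remain.
Put 342 GB in tape 7; 458 GB remain.
Put 314 GB in tape 6; 22 GB remain.
Put 236 GB in tape 5; 22 GB remain.
Put 228 GB in tape 4; 1 GB remain.
Put 217 GB in tape 7; 241 GB remain.
Final tapes: [715] [661] [640] [571,228] [542,236] [464,314] [342,217].

7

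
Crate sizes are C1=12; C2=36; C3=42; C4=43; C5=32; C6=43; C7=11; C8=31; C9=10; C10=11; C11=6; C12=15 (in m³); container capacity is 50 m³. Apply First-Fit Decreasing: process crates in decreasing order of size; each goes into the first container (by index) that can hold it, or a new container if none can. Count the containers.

7

Sorted descending: 43, 43, 42, 36, 32, 31, 15, 12, 11, 11, 10, 6.
Put 43 m³ in container 1; 7 m³ remain.
Put 43 m³ in container 2; 7 m³ remain.
Put 42 m³ in container 3; 8 m³ remain.
Put 36 m³ in container 4; 14 m³ remain.
Put 32 m³ in container 5; 18 m³ remain.
Put 31 m³ in container 6; 19 m³ remain.
Put 15 m³ in container 5; 3 m³ remain.
Put 12 m³ in container 4; 2 m³ remain.
Put 11 m³ in container 6; 8 m³ remain.
Put 11 m³ in container 7; 39 m³ remain.
Put 10 m³ in container 7; 29 m³ remain.
Put 6 m³ in container 1; 1 m³ remain.
Final containers: [43,6] [43] [42] [36,12] [32,15] [31,11] [11,10].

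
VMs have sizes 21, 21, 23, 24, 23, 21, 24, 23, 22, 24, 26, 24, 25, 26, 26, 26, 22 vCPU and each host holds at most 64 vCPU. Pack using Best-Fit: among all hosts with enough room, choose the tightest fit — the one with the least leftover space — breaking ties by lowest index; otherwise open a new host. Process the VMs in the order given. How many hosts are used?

host 1: place 21 vCPU, 43 vCPU left
host 1: place 21 vCPU, 22 vCPU left
host 2: place 23 vCPU, 41 vCPU left
host 2: place 24 vCPU, 17 vCPU left
host 3: place 23 vCPU, 41 vCPU left
host 1: place 21 vCPU, 1 vCPU left
host 3: place 24 vCPU, 17 vCPU left
host 4: place 23 vCPU, 41 vCPU left
host 4: place 22 vCPU, 19 vCPU left
host 5: place 24 vCPU, 40 vCPU left
host 5: place 26 vCPU, 14 vCPU left
host 6: place 24 vCPU, 40 vCPU left
host 6: place 25 vCPU, 15 vCPU left
host 7: place 26 vCPU, 38 vCPU left
host 7: place 26 vCPU, 12 vCPU left
host 8: place 26 vCPU, 38 vCPU left
host 8: place 22 vCPU, 16 vCPU left
Final hosts: [21,21,21] [23,24] [23,24] [23,22] [24,26] [24,25] [26,26] [26,22].

8 hosts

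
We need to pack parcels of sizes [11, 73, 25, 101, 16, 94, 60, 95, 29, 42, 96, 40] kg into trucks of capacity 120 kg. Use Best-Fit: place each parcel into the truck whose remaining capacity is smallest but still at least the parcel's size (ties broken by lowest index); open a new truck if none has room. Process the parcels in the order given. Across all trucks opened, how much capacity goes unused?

11 kg → truck 1 (remaining 109 kg)
73 kg → truck 1 (remaining 36 kg)
25 kg → truck 1 (remaining 11 kg)
101 kg → truck 2 (remaining 19 kg)
16 kg → truck 2 (remaining 3 kg)
94 kg → truck 3 (remaining 26 kg)
60 kg → truck 4 (remaining 60 kg)
95 kg → truck 5 (remaining 25 kg)
29 kg → truck 4 (remaining 31 kg)
42 kg → truck 6 (remaining 78 kg)
96 kg → truck 7 (remaining 24 kg)
40 kg → truck 6 (remaining 38 kg)
7 trucks × 120 kg = 840 kg; used 682 kg; unused 158 kg.

158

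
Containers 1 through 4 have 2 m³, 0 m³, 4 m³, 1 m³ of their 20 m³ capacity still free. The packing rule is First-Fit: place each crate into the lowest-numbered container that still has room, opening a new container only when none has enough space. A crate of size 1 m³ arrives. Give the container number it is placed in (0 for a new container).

1

Containers with room: container 1 (2 m³), container 3 (4 m³), container 4 (1 m³).
The first with room is container 1.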